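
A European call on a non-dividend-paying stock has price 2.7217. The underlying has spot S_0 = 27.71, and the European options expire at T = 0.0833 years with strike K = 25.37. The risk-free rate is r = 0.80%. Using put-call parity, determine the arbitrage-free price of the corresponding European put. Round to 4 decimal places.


Put-call parity: C - P = S_0 * exp(-qT) - K * exp(-rT).
S_0 * exp(-qT) = 27.7100 * 1.00000000 = 27.71000000
K * exp(-rT) = 25.3700 * 0.99933382 = 25.35309906
P = C - S*exp(-qT) + K*exp(-rT)
P = 2.7217 - 27.71000000 + 25.35309906 = 0.3648

Answer: Put price = 0.3648


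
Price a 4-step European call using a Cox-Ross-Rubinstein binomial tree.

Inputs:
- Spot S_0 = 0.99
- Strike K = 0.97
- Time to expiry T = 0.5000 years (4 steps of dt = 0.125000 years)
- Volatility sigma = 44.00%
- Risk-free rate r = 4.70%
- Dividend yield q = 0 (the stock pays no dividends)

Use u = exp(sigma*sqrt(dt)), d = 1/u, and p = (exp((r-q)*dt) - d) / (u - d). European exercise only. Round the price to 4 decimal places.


Answer: Price = V(0,0) = 0.1384

Derivation:
dt = T/N = 0.125000
u = exp(sigma*sqrt(dt)) = 1.168316; d = 1/u = 0.855933
p = (exp((r-q)*dt) - d) / (u - d) = 0.480050
Discount per step: exp(-r*dt) = 0.994142
Stock lattice S(k, i) with i counting down-moves:
  k=0: S(0,0) = 0.9900
  k=1: S(1,0) = 1.1566; S(1,1) = 0.8474
  k=2: S(2,0) = 1.3513; S(2,1) = 0.9900; S(2,2) = 0.7253
  k=3: S(3,0) = 1.5788; S(3,1) = 1.1566; S(3,2) = 0.8474; S(3,3) = 0.6208
  k=4: S(4,0) = 1.8445; S(4,1) = 1.3513; S(4,2) = 0.9900; S(4,3) = 0.7253; S(4,4) = 0.5314
Terminal payoffs V(N, i) = max(S_T - K, 0):
  V(4,0) = 0.874492; V(4,1) = 0.381313; V(4,2) = 0.020000; V(4,3) = 0.000000; V(4,4) = 0.000000
Backward induction: V(k, i) = exp(-r*dt) * [p * V(k+1, i) + (1-p) * V(k+1, i+1)].
  V(3,0) = exp(-r*dt) * [p*0.874492 + (1-p)*0.381313] = 0.614443
  V(3,1) = exp(-r*dt) * [p*0.381313 + (1-p)*0.020000] = 0.192315
  V(3,2) = exp(-r*dt) * [p*0.020000 + (1-p)*0.000000] = 0.009545
  V(3,3) = exp(-r*dt) * [p*0.000000 + (1-p)*0.000000] = 0.000000
  V(2,0) = exp(-r*dt) * [p*0.614443 + (1-p)*0.192315] = 0.392644
  V(2,1) = exp(-r*dt) * [p*0.192315 + (1-p)*0.009545] = 0.096714
  V(2,2) = exp(-r*dt) * [p*0.009545 + (1-p)*0.000000] = 0.004555
  V(1,0) = exp(-r*dt) * [p*0.392644 + (1-p)*0.096714] = 0.237376
  V(1,1) = exp(-r*dt) * [p*0.096714 + (1-p)*0.004555] = 0.048510
  V(0,0) = exp(-r*dt) * [p*0.237376 + (1-p)*0.048510] = 0.138360


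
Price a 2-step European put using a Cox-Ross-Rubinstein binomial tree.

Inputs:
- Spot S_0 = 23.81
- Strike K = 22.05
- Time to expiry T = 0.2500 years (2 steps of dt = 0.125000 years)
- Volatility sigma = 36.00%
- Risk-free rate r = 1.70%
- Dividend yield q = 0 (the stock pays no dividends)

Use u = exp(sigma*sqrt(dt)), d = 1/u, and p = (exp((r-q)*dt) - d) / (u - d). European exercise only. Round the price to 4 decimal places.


dt = T/N = 0.125000
u = exp(sigma*sqrt(dt)) = 1.135734; d = 1/u = 0.880488
p = (exp((r-q)*dt) - d) / (u - d) = 0.476557
Discount per step: exp(-r*dt) = 0.997877
Stock lattice S(k, i) with i counting down-moves:
  k=0: S(0,0) = 23.8100
  k=1: S(1,0) = 27.0418; S(1,1) = 20.9644
  k=2: S(2,0) = 30.7123; S(2,1) = 23.8100; S(2,2) = 18.4589
Terminal payoffs V(N, i) = max(K - S_T, 0):
  V(2,0) = 0.000000; V(2,1) = 0.000000; V(2,2) = 3.591089
Backward induction: V(k, i) = exp(-r*dt) * [p * V(k+1, i) + (1-p) * V(k+1, i+1)].
  V(1,0) = exp(-r*dt) * [p*0.000000 + (1-p)*0.000000] = 0.000000
  V(1,1) = exp(-r*dt) * [p*0.000000 + (1-p)*3.591089] = 1.875740
  V(0,0) = exp(-r*dt) * [p*0.000000 + (1-p)*1.875740] = 0.979758

Answer: Price = V(0,0) = 0.9798


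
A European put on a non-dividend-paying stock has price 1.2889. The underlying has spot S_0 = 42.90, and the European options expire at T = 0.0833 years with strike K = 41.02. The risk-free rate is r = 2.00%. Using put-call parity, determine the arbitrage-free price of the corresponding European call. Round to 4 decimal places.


Answer: Call price = 3.2372

Derivation:
Put-call parity: C - P = S_0 * exp(-qT) - K * exp(-rT).
S_0 * exp(-qT) = 42.9000 * 1.00000000 = 42.90000000
K * exp(-rT) = 41.0200 * 0.99833539 = 40.95171758
C = P + S*exp(-qT) - K*exp(-rT)
C = 1.2889 + 42.90000000 - 40.95171758 = 3.2372


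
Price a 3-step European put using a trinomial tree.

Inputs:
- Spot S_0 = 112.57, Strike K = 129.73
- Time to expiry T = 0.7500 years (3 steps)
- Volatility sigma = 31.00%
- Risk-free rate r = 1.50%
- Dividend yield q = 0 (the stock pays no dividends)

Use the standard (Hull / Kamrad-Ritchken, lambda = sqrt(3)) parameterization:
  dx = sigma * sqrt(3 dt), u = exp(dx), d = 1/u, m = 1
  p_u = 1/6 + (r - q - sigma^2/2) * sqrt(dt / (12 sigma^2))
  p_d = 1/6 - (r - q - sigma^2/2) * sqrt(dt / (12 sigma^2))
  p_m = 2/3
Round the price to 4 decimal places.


dt = T/N = 0.250000; dx = sigma*sqrt(3*dt) = 0.268468
u = exp(dx) = 1.307959; d = 1/u = 0.764550
p_u = 0.151278, p_m = 0.666667, p_d = 0.182055
Discount per step: exp(-r*dt) = 0.996257
Stock lattice S(k, j) with j the centered position index:
  k=0: S(0,+0) = 112.5700
  k=1: S(1,-1) = 86.0654; S(1,+0) = 112.5700; S(1,+1) = 147.2369
  k=2: S(2,-2) = 65.8013; S(2,-1) = 86.0654; S(2,+0) = 112.5700; S(2,+1) = 147.2369; S(2,+2) = 192.5799
  k=3: S(3,-3) = 50.3084; S(3,-2) = 65.8013; S(3,-1) = 86.0654; S(3,+0) = 112.5700; S(3,+1) = 147.2369; S(3,+2) = 192.5799; S(3,+3) = 251.8866
Terminal payoffs V(N, j) = max(K - S_T, 0):
  V(3,-3) = 79.421622; V(3,-2) = 63.928706; V(3,-1) = 43.664608; V(3,+0) = 17.160000; V(3,+1) = 0.000000; V(3,+2) = 0.000000; V(3,+3) = 0.000000
Backward induction: V(k, j) = exp(-r*dt) * [p_u * V(k+1, j+1) + p_m * V(k+1, j) + p_d * V(k+1, j-1)]
  V(2,-2) = exp(-r*dt) * [p_u*43.664608 + p_m*63.928706 + p_d*79.421622] = 63.445380
  V(2,-1) = exp(-r*dt) * [p_u*17.160000 + p_m*43.664608 + p_d*63.928706] = 43.181975
  V(2,+0) = exp(-r*dt) * [p_u*0.000000 + p_m*17.160000 + p_d*43.664608] = 19.316783
  V(2,+1) = exp(-r*dt) * [p_u*0.000000 + p_m*0.000000 + p_d*17.160000] = 3.112369
  V(2,+2) = exp(-r*dt) * [p_u*0.000000 + p_m*0.000000 + p_d*0.000000] = 0.000000
  V(1,-1) = exp(-r*dt) * [p_u*19.316783 + p_m*43.181975 + p_d*63.445380] = 43.098815
  V(1,+0) = exp(-r*dt) * [p_u*3.112369 + p_m*19.316783 + p_d*43.181975] = 21.130791
  V(1,+1) = exp(-r*dt) * [p_u*0.000000 + p_m*3.112369 + p_d*19.316783] = 5.570699
  V(0,+0) = exp(-r*dt) * [p_u*5.570699 + p_m*21.130791 + p_d*43.098815] = 22.691020

Answer: Price = V(0,0) = 22.6910


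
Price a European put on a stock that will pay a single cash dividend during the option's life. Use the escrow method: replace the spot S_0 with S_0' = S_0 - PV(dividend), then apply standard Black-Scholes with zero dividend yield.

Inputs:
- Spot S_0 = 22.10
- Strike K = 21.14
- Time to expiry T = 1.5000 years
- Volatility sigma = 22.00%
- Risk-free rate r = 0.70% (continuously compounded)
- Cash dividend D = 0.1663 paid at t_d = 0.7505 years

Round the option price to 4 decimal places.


PV(D) = D * exp(-r * t_d) = 0.1663 * 0.99476028 = 0.16542863
S_0' = S_0 - PV(D) = 22.1000 - 0.16542863 = 21.93457137
d1 = (ln(S_0'/K) + (r + sigma^2/2)*T) / (sigma*sqrt(T)) = 0.31062875
d2 = d1 - sigma*sqrt(T) = 0.04118488
exp(-rT) = 0.98955493
N(-d1) = 0.37804143; N(-d2) = 0.48357425
P = K * exp(-rT) * N(-d2) - S_0' * N(-d1) = 21.1400 * 0.98955493 * 0.48357425 - 21.93457137 * 0.37804143 = 1.8238

Answer: Price = 1.8238


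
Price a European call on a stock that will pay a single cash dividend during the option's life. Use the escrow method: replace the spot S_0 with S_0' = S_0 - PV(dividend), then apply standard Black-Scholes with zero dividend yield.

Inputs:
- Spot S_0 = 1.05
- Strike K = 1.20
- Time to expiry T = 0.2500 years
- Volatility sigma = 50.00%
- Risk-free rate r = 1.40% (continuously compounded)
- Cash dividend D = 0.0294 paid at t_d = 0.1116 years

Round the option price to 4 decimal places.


PV(D) = D * exp(-r * t_d) = 0.0294 * 0.99843882 = 0.02935410
S_0' = S_0 - PV(D) = 1.0500 - 0.02935410 = 1.02064590
d1 = (ln(S_0'/K) + (r + sigma^2/2)*T) / (sigma*sqrt(T)) = -0.50854358
d2 = d1 - sigma*sqrt(T) = -0.75854358
exp(-rT) = 0.99650612
N(d1) = 0.30553609; N(d2) = 0.22406282
C = S_0' * N(d1) - K * exp(-rT) * N(d2) = 1.02064590 * 0.30553609 - 1.2000 * 0.99650612 * 0.22406282 = 0.0439

Answer: Price = 0.0439


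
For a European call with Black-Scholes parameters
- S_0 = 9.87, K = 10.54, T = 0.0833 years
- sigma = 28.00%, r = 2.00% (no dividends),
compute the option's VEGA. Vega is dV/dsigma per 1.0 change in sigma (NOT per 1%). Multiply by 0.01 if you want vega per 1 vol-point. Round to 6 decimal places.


d1 = -0.7516912773; d2 = -0.8325041475
phi(d1) = 0.3007552640; exp(-qT) = 1.0000000000; exp(-rT) = 0.9983353870
Vega = S * exp(-qT) * phi(d1) * sqrt(T) = 9.8700 * 1.0000000000 * 0.3007552640 * 0.2886173938 = 0.856748

Answer: Vega = 0.856748


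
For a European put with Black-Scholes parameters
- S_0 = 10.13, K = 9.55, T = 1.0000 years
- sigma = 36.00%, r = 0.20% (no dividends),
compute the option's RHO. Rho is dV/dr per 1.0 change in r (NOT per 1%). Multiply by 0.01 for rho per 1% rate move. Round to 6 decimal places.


d1 = 0.3493337882; d2 = -0.0106662118
phi(d1) = 0.3753277702; exp(-qT) = 1.0000000000; exp(-rT) = 0.9980019987
N(-d2) = 0.5042551222
Rho = -K*T*exp(-rT)*N(-d2) = -9.5500 * 1.0000 * 0.9980019987 * 0.5042551222 = -4.806015

Answer: Rho = -4.806015


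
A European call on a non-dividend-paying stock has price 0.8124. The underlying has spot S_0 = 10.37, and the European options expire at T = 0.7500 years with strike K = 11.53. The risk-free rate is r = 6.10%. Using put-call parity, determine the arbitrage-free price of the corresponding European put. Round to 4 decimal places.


Answer: Put price = 1.4568

Derivation:
Put-call parity: C - P = S_0 * exp(-qT) - K * exp(-rT).
S_0 * exp(-qT) = 10.3700 * 1.00000000 = 10.37000000
K * exp(-rT) = 11.5300 * 0.95528075 = 11.01438708
P = C - S*exp(-qT) + K*exp(-rT)
P = 0.8124 - 10.37000000 + 11.01438708 = 1.4568


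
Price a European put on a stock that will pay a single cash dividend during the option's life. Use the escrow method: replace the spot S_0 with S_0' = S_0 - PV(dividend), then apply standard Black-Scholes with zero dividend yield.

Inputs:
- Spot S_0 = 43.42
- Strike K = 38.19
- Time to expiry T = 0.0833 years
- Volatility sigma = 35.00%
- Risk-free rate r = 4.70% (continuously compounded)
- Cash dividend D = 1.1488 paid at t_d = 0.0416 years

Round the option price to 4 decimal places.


Answer: Price = 0.3097

Derivation:
PV(D) = D * exp(-r * t_d) = 1.1488 * 0.99804671 = 1.14655606
S_0' = S_0 - PV(D) = 43.4200 - 1.14655606 = 42.27344394
d1 = (ln(S_0'/K) + (r + sigma^2/2)*T) / (sigma*sqrt(T)) = 1.09490094
d2 = d1 - sigma*sqrt(T) = 0.99388486
exp(-rT) = 0.99609255
N(-d1) = 0.13678002; N(-d2) = 0.16013946
P = K * exp(-rT) * N(-d2) - S_0' * N(-d1) = 38.1900 * 0.99609255 * 0.16013946 - 42.27344394 * 0.13678002 = 0.3097


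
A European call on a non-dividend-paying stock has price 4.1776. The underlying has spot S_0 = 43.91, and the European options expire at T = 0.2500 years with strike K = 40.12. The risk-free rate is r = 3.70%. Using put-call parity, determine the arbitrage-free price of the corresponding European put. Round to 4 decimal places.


Put-call parity: C - P = S_0 * exp(-qT) - K * exp(-rT).
S_0 * exp(-qT) = 43.9100 * 1.00000000 = 43.91000000
K * exp(-rT) = 40.1200 * 0.99079265 = 39.75060110
P = C - S*exp(-qT) + K*exp(-rT)
P = 4.1776 - 43.91000000 + 39.75060110 = 0.0182

Answer: Put price = 0.0182


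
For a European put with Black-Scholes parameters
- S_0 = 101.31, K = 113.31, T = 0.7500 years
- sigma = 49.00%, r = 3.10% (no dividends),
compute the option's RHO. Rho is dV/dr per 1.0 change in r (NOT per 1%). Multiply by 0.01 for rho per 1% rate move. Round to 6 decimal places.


Answer: Rho = -55.064223

Derivation:
d1 = 0.0031700010; d2 = -0.4211824469
phi(d1) = 0.3989402759; exp(-qT) = 1.0000000000; exp(-rT) = 0.9770181987
N(-d2) = 0.6631890695
Rho = -K*T*exp(-rT)*N(-d2) = -113.3100 * 0.7500 * 0.9770181987 * 0.6631890695 = -55.064223


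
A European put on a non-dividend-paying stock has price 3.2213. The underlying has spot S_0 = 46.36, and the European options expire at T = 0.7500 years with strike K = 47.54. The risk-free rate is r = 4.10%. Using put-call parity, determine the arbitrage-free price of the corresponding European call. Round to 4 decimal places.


Put-call parity: C - P = S_0 * exp(-qT) - K * exp(-rT).
S_0 * exp(-qT) = 46.3600 * 1.00000000 = 46.36000000
K * exp(-rT) = 47.5400 * 0.96971797 = 46.10039240
C = P + S*exp(-qT) - K*exp(-rT)
C = 3.2213 + 46.36000000 - 46.10039240 = 3.4809

Answer: Call price = 3.4809


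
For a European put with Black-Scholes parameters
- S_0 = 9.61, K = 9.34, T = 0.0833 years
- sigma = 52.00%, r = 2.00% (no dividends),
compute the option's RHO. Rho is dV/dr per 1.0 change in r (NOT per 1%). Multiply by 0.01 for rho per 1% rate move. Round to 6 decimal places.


d1 = 0.2760250690; d2 = 0.1259440242
phi(d1) = 0.3840304424; exp(-qT) = 1.0000000000; exp(-rT) = 0.9983353870
N(-d2) = 0.4498881169
Rho = -K*T*exp(-rT)*N(-d2) = -9.3400 * 0.0833 * 0.9983353870 * 0.4498881169 = -0.349440

Answer: Rho = -0.349440


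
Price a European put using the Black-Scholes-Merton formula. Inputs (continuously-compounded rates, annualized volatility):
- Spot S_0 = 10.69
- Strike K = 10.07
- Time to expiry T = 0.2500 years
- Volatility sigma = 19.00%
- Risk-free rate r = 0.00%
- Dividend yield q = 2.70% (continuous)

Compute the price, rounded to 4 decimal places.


d1 = (ln(S/K) + (r - q + 0.5*sigma^2) * T) / (sigma * sqrt(T)) = 0.60537388
d2 = d1 - sigma * sqrt(T) = 0.51037388
exp(-rT) = 1.00000000; exp(-qT) = 0.99327273
P = K * exp(-rT) * N(-d2) - S_0 * exp(-qT) * N(-d1)
N(-d1) = 0.27246530; N(-d2) = 0.30489478
P = 10.0700 * 1.00000000 * 0.30489478 - 10.6900 * 0.99327273 * 0.27246530 = 0.1772

Answer: Price = 0.1772


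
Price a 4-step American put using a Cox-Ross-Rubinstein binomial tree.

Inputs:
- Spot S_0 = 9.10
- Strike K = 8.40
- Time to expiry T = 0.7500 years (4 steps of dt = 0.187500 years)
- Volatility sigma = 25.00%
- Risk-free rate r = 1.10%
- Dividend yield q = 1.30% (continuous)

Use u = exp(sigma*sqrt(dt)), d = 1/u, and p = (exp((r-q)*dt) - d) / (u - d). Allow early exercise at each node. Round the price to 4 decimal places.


Answer: Price = V(0,0) = 0.4900

Derivation:
dt = T/N = 0.187500
u = exp(sigma*sqrt(dt)) = 1.114330; d = 1/u = 0.897400
p = (exp((r-q)*dt) - d) / (u - d) = 0.471235
Discount per step: exp(-r*dt) = 0.997940
Stock lattice S(k, i) with i counting down-moves:
  k=0: S(0,0) = 9.1000
  k=1: S(1,0) = 10.1404; S(1,1) = 8.1663
  k=2: S(2,0) = 11.2998; S(2,1) = 9.1000; S(2,2) = 7.3285
  k=3: S(3,0) = 12.5917; S(3,1) = 10.1404; S(3,2) = 8.1663; S(3,3) = 6.5766
  k=4: S(4,0) = 14.0313; S(4,1) = 11.2998; S(4,2) = 9.1000; S(4,3) = 7.3285; S(4,4) = 5.9018
Terminal payoffs V(N, i) = max(K - S_T, 0):
  V(4,0) = 0.000000; V(4,1) = 0.000000; V(4,2) = 0.000000; V(4,3) = 1.071520; V(4,4) = 2.498174
Backward induction: V(k, i) = exp(-r*dt) * [p * V(k+1, i) + (1-p) * V(k+1, i+1)]; then take max(V_cont, immediate exercise) for American.
  V(3,0) = exp(-r*dt) * [p*0.000000 + (1-p)*0.000000] = 0.000000; exercise = 0.000000; V(3,0) = max -> 0.000000
  V(3,1) = exp(-r*dt) * [p*0.000000 + (1-p)*0.000000] = 0.000000; exercise = 0.000000; V(3,1) = max -> 0.000000
  V(3,2) = exp(-r*dt) * [p*0.000000 + (1-p)*1.071520] = 0.565415; exercise = 0.233657; V(3,2) = max -> 0.565415
  V(3,3) = exp(-r*dt) * [p*1.071520 + (1-p)*2.498174] = 1.822124; exercise = 1.823420; V(3,3) = max -> 1.823420
  V(2,0) = exp(-r*dt) * [p*0.000000 + (1-p)*0.000000] = 0.000000; exercise = 0.000000; V(2,0) = max -> 0.000000
  V(2,1) = exp(-r*dt) * [p*0.000000 + (1-p)*0.565415] = 0.298356; exercise = 0.000000; V(2,1) = max -> 0.298356
  V(2,2) = exp(-r*dt) * [p*0.565415 + (1-p)*1.823420] = 1.228069; exercise = 1.071520; V(2,2) = max -> 1.228069
  V(1,0) = exp(-r*dt) * [p*0.000000 + (1-p)*0.298356] = 0.157435; exercise = 0.000000; V(1,0) = max -> 0.157435
  V(1,1) = exp(-r*dt) * [p*0.298356 + (1-p)*1.228069] = 0.788328; exercise = 0.233657; V(1,1) = max -> 0.788328
  V(0,0) = exp(-r*dt) * [p*0.157435 + (1-p)*0.788328] = 0.490018; exercise = 0.000000; V(0,0) = max -> 0.490018


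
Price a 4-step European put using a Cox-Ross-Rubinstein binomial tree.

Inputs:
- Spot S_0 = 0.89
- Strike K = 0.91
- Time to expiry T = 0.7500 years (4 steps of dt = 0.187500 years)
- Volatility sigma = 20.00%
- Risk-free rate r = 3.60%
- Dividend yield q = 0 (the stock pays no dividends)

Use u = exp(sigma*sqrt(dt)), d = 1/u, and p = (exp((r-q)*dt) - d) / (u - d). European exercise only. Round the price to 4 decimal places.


Answer: Price = V(0,0) = 0.0587

Derivation:
dt = T/N = 0.187500
u = exp(sigma*sqrt(dt)) = 1.090463; d = 1/u = 0.917042
p = (exp((r-q)*dt) - d) / (u - d) = 0.517417
Discount per step: exp(-r*dt) = 0.993273
Stock lattice S(k, i) with i counting down-moves:
  k=0: S(0,0) = 0.8900
  k=1: S(1,0) = 0.9705; S(1,1) = 0.8162
  k=2: S(2,0) = 1.0583; S(2,1) = 0.8900; S(2,2) = 0.7485
  k=3: S(3,0) = 1.1540; S(3,1) = 0.9705; S(3,2) = 0.8162; S(3,3) = 0.6864
  k=4: S(4,0) = 1.2584; S(4,1) = 1.0583; S(4,2) = 0.8900; S(4,3) = 0.7485; S(4,4) = 0.6294
Terminal payoffs V(N, i) = max(K - S_T, 0):
  V(4,0) = 0.000000; V(4,1) = 0.000000; V(4,2) = 0.020000; V(4,3) = 0.161541; V(4,4) = 0.280572
Backward induction: V(k, i) = exp(-r*dt) * [p * V(k+1, i) + (1-p) * V(k+1, i+1)].
  V(3,0) = exp(-r*dt) * [p*0.000000 + (1-p)*0.000000] = 0.000000
  V(3,1) = exp(-r*dt) * [p*0.000000 + (1-p)*0.020000] = 0.009587
  V(3,2) = exp(-r*dt) * [p*0.020000 + (1-p)*0.161541] = 0.087711
  V(3,3) = exp(-r*dt) * [p*0.161541 + (1-p)*0.280572] = 0.217510
  V(2,0) = exp(-r*dt) * [p*0.000000 + (1-p)*0.009587] = 0.004595
  V(2,1) = exp(-r*dt) * [p*0.009587 + (1-p)*0.087711] = 0.046970
  V(2,2) = exp(-r*dt) * [p*0.087711 + (1-p)*0.217510] = 0.149339
  V(1,0) = exp(-r*dt) * [p*0.004595 + (1-p)*0.046970] = 0.024876
  V(1,1) = exp(-r*dt) * [p*0.046970 + (1-p)*0.149339] = 0.095723
  V(0,0) = exp(-r*dt) * [p*0.024876 + (1-p)*0.095723] = 0.058668


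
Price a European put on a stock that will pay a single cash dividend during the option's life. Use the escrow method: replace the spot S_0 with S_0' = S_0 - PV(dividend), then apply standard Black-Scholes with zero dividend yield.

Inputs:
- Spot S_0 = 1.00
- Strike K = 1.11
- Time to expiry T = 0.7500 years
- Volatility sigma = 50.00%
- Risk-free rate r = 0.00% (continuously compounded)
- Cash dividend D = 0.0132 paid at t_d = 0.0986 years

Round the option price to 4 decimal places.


Answer: Price = 0.2478

Derivation:
PV(D) = D * exp(-r * t_d) = 0.0132 * 1.00000000 = 0.01320000
S_0' = S_0 - PV(D) = 1.0000 - 0.01320000 = 0.98680000
d1 = (ln(S_0'/K) + (r + sigma^2/2)*T) / (sigma*sqrt(T)) = -0.05518986
d2 = d1 - sigma*sqrt(T) = -0.48820256
exp(-rT) = 1.00000000
N(-d1) = 0.52200640; N(-d2) = 0.68729681
P = K * exp(-rT) * N(-d2) - S_0' * N(-d1) = 1.1100 * 1.00000000 * 0.68729681 - 0.98680000 * 0.52200640 = 0.2478


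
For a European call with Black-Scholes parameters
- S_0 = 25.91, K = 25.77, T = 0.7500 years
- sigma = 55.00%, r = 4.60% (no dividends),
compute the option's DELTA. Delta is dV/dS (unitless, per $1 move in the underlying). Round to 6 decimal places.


d1 = 0.3219629885; d2 = -0.1543509836
phi(d1) = 0.3787917807; exp(-qT) = 1.0000000000; exp(-rT) = 0.9660883397
N(d1) = 0.6262596332
Delta = exp(-qT) * N(d1) = 1.0000000000 * 0.6262596332 = 0.626260

Answer: Delta = 0.626260


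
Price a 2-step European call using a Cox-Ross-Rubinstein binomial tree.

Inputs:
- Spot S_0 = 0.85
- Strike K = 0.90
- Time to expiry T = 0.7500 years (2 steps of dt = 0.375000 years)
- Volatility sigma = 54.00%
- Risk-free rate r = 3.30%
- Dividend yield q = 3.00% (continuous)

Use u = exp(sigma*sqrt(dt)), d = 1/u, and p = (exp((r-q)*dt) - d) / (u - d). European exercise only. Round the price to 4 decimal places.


dt = T/N = 0.375000
u = exp(sigma*sqrt(dt)) = 1.391916; d = 1/u = 0.718434
p = (exp((r-q)*dt) - d) / (u - d) = 0.419746
Discount per step: exp(-r*dt) = 0.987701
Stock lattice S(k, i) with i counting down-moves:
  k=0: S(0,0) = 0.8500
  k=1: S(1,0) = 1.1831; S(1,1) = 0.6107
  k=2: S(2,0) = 1.6468; S(2,1) = 0.8500; S(2,2) = 0.4387
Terminal payoffs V(N, i) = max(S_T - K, 0):
  V(2,0) = 0.746815; V(2,1) = 0.000000; V(2,2) = 0.000000
Backward induction: V(k, i) = exp(-r*dt) * [p * V(k+1, i) + (1-p) * V(k+1, i+1)].
  V(1,0) = exp(-r*dt) * [p*0.746815 + (1-p)*0.000000] = 0.309618
  V(1,1) = exp(-r*dt) * [p*0.000000 + (1-p)*0.000000] = 0.000000
  V(0,0) = exp(-r*dt) * [p*0.309618 + (1-p)*0.000000] = 0.128362

Answer: Price = V(0,0) = 0.1284


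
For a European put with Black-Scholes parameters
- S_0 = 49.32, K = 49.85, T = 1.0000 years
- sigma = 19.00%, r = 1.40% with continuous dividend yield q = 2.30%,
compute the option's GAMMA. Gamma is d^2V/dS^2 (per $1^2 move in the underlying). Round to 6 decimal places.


d1 = -0.0086253585; d2 = -0.1986253585
phi(d1) = 0.3989274407; exp(-qT) = 0.9772624838; exp(-rT) = 0.9860975443
Gamma = exp(-qT) * phi(d1) / (S * sigma * sqrt(T)) = 0.9772624838 * 0.3989274407 / (49.3200 * 0.1900 * 1.0000000000) = 0.041603

Answer: Gamma = 0.041603


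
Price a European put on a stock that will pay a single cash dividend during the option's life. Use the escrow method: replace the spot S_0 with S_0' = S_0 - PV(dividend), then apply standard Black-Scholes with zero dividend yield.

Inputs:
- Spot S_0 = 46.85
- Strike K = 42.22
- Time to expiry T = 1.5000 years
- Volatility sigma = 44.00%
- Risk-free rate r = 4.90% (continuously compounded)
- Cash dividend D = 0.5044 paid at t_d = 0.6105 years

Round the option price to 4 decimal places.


Answer: Price = 5.9455

Derivation:
PV(D) = D * exp(-r * t_d) = 0.5044 * 0.97052851 = 0.48953458
S_0' = S_0 - PV(D) = 46.8500 - 0.48953458 = 46.36046542
d1 = (ln(S_0'/K) + (r + sigma^2/2)*T) / (sigma*sqrt(T)) = 0.57943982
d2 = d1 - sigma*sqrt(T) = 0.04055207
exp(-rT) = 0.92913615
N(-d1) = 0.28114622; N(-d2) = 0.48382650
P = K * exp(-rT) * N(-d2) - S_0' * N(-d1) = 42.2200 * 0.92913615 * 0.48382650 - 46.36046542 * 0.28114622 = 5.9455


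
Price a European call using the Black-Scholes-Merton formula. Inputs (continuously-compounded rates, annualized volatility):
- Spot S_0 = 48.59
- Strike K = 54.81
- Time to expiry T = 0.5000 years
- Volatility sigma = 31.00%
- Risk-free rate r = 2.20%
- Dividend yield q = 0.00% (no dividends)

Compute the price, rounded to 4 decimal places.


Answer: Price = 2.2208

Derivation:
d1 = (ln(S/K) + (r - q + 0.5*sigma^2) * T) / (sigma * sqrt(T)) = -0.38972948
d2 = d1 - sigma * sqrt(T) = -0.60893258
exp(-rT) = 0.98906028; exp(-qT) = 1.00000000
C = S_0 * exp(-qT) * N(d1) - K * exp(-rT) * N(d2)
N(d1) = 0.34836830; N(d2) = 0.27128456
C = 48.5900 * 1.00000000 * 0.34836830 - 54.8100 * 0.98906028 * 0.27128456 = 2.2208


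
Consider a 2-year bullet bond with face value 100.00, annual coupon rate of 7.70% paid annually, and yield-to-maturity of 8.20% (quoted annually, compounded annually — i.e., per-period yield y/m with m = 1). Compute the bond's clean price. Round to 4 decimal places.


Coupon per period c = face * coupon_rate / m = 7.700000
Periods per year m = 1; per-period yield y/m = 0.082000
Number of cashflows N = 2
Cashflows (t years, CF_t, discount factor 1/(1+y/m)^(m*t), PV):
  t = 1.0000: CF_t = 7.700000, DF = 0.924214, PV = 7.116451
  t = 2.0000: CF_t = 107.700000, DF = 0.854172, PV = 91.994356
Price P = sum_t PV_t = 99.110807

Answer: Price = 99.1108


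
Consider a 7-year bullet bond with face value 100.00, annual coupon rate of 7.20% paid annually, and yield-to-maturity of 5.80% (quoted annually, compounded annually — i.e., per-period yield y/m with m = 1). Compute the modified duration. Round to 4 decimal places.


Coupon per period c = face * coupon_rate / m = 7.200000
Periods per year m = 1; per-period yield y/m = 0.058000
Number of cashflows N = 7
Cashflows (t years, CF_t, discount factor 1/(1+y/m)^(m*t), PV):
  t = 1.0000: CF_t = 7.200000, DF = 0.945180, PV = 6.805293
  t = 2.0000: CF_t = 7.200000, DF = 0.893364, PV = 6.432224
  t = 3.0000: CF_t = 7.200000, DF = 0.844390, PV = 6.079607
  t = 4.0000: CF_t = 7.200000, DF = 0.798100, PV = 5.746320
  t = 5.0000: CF_t = 7.200000, DF = 0.754348, PV = 5.431305
  t = 6.0000: CF_t = 7.200000, DF = 0.712994, PV = 5.133558
  t = 7.0000: CF_t = 107.200000, DF = 0.673908, PV = 72.242890
Price P = sum_t PV_t = 107.871197
First compute Macaulay numerator sum_t t * PV_t:
  t * PV_t at t = 1.0000: 6.805293
  t * PV_t at t = 2.0000: 12.864448
  t * PV_t at t = 3.0000: 18.238820
  t * PV_t at t = 4.0000: 22.985281
  t * PV_t at t = 5.0000: 27.156523
  t * PV_t at t = 6.0000: 30.801349
  t * PV_t at t = 7.0000: 505.700230
Macaulay duration D = 624.551945 / 107.871197 = 5.789793
Modified duration = D / (1 + y/m) = 5.789793 / (1 + 0.058000) = 5.472395

Answer: Modified duration = 5.4724


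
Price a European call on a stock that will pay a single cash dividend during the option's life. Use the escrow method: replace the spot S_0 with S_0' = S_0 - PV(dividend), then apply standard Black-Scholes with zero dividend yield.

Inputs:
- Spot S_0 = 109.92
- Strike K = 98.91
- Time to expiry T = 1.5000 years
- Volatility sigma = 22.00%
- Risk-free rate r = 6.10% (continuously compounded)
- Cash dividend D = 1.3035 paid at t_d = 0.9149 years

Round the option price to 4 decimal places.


Answer: Price = 22.2878

Derivation:
PV(D) = D * exp(-r * t_d) = 1.3035 * 0.94571985 = 1.23274582
S_0' = S_0 - PV(D) = 109.9200 - 1.23274582 = 108.68725418
d1 = (ln(S_0'/K) + (r + sigma^2/2)*T) / (sigma*sqrt(T)) = 0.82415749
d2 = d1 - sigma*sqrt(T) = 0.55471362
exp(-rT) = 0.91256132
N(d1) = 0.79507496; N(d2) = 0.71045472
C = S_0' * N(d1) - K * exp(-rT) * N(d2) = 108.68725418 * 0.79507496 - 98.9100 * 0.91256132 * 0.71045472 = 22.2878


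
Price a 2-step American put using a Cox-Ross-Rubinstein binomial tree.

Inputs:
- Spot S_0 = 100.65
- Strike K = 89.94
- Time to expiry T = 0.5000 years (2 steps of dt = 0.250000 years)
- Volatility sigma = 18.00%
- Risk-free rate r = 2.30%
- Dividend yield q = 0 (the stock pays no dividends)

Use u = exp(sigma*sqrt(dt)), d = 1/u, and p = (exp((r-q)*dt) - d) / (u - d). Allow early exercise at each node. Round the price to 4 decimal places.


dt = T/N = 0.250000
u = exp(sigma*sqrt(dt)) = 1.094174; d = 1/u = 0.913931
p = (exp((r-q)*dt) - d) / (u - d) = 0.509508
Discount per step: exp(-r*dt) = 0.994266
Stock lattice S(k, i) with i counting down-moves:
  k=0: S(0,0) = 100.6500
  k=1: S(1,0) = 110.1286; S(1,1) = 91.9872
  k=2: S(2,0) = 120.4999; S(2,1) = 100.6500; S(2,2) = 84.0699
Terminal payoffs V(N, i) = max(K - S_T, 0):
  V(2,0) = 0.000000; V(2,1) = 0.000000; V(2,2) = 5.870053
Backward induction: V(k, i) = exp(-r*dt) * [p * V(k+1, i) + (1-p) * V(k+1, i+1)]; then take max(V_cont, immediate exercise) for American.
  V(1,0) = exp(-r*dt) * [p*0.000000 + (1-p)*0.000000] = 0.000000; exercise = 0.000000; V(1,0) = max -> 0.000000
  V(1,1) = exp(-r*dt) * [p*0.000000 + (1-p)*5.870053] = 2.862704; exercise = 0.000000; V(1,1) = max -> 2.862704
  V(0,0) = exp(-r*dt) * [p*0.000000 + (1-p)*2.862704] = 1.396081; exercise = 0.000000; V(0,0) = max -> 1.396081

Answer: Price = V(0,0) = 1.3961


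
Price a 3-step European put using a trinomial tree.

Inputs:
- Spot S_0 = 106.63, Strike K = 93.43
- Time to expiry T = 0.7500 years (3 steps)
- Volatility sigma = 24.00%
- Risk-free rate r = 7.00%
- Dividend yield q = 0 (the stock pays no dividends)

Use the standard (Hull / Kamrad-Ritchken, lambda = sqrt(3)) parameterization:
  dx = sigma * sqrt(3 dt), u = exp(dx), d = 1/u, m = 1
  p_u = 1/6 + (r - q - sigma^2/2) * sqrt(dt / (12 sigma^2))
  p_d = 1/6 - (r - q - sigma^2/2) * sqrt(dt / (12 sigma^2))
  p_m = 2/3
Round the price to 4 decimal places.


Answer: Price = V(0,0) = 2.2770

Derivation:
dt = T/N = 0.250000; dx = sigma*sqrt(3*dt) = 0.207846
u = exp(dx) = 1.231024; d = 1/u = 0.812332
p_u = 0.191445, p_m = 0.666667, p_d = 0.141889
Discount per step: exp(-r*dt) = 0.982652
Stock lattice S(k, j) with j the centered position index:
  k=0: S(0,+0) = 106.6300
  k=1: S(1,-1) = 86.6190; S(1,+0) = 106.6300; S(1,+1) = 131.2641
  k=2: S(2,-2) = 70.3634; S(2,-1) = 86.6190; S(2,+0) = 106.6300; S(2,+1) = 131.2641; S(2,+2) = 161.5892
  k=3: S(3,-3) = 57.1584; S(3,-2) = 70.3634; S(3,-1) = 86.6190; S(3,+0) = 106.6300; S(3,+1) = 131.2641; S(3,+2) = 161.5892; S(3,+3) = 198.9201
Terminal payoffs V(N, j) = max(K - S_T, 0):
  V(3,-3) = 36.271586; V(3,-2) = 23.066638; V(3,-1) = 6.811034; V(3,+0) = 0.000000; V(3,+1) = 0.000000; V(3,+2) = 0.000000; V(3,+3) = 0.000000
Backward induction: V(k, j) = exp(-r*dt) * [p_u * V(k+1, j+1) + p_m * V(k+1, j) + p_d * V(k+1, j-1)]
  V(2,-2) = exp(-r*dt) * [p_u*6.811034 + p_m*23.066638 + p_d*36.271586] = 21.449552
  V(2,-1) = exp(-r*dt) * [p_u*0.000000 + p_m*6.811034 + p_d*23.066638] = 7.678037
  V(2,+0) = exp(-r*dt) * [p_u*0.000000 + p_m*0.000000 + p_d*6.811034] = 0.949644
  V(2,+1) = exp(-r*dt) * [p_u*0.000000 + p_m*0.000000 + p_d*0.000000] = 0.000000
  V(2,+2) = exp(-r*dt) * [p_u*0.000000 + p_m*0.000000 + p_d*0.000000] = 0.000000
  V(1,-1) = exp(-r*dt) * [p_u*0.949644 + p_m*7.678037 + p_d*21.449552] = 8.199196
  V(1,+0) = exp(-r*dt) * [p_u*0.000000 + p_m*0.949644 + p_d*7.678037] = 1.692641
  V(1,+1) = exp(-r*dt) * [p_u*0.000000 + p_m*0.000000 + p_d*0.949644] = 0.132406
  V(0,+0) = exp(-r*dt) * [p_u*0.132406 + p_m*1.692641 + p_d*8.199196] = 2.276952


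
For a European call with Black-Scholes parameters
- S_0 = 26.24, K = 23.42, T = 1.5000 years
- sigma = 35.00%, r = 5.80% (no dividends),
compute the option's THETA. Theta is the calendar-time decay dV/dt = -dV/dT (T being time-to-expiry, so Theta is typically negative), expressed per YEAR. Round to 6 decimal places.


Answer: Theta = -1.932335

Derivation:
d1 = 0.6825202369; d2 = 0.2538595319
phi(d1) = 0.3160498040; exp(-qT) = 1.0000000000; exp(-rT) = 0.9166770956
Theta = -S*exp(-qT)*phi(d1)*sigma/(2*sqrt(T)) - r*K*exp(-rT)*N(d2) + q*S*exp(-qT)*N(d1)
N(d1) = 0.7525449745; N(d2) = 0.6001979602; sqrt(T) = 1.2247448714
Term 1 = -26.2400 * 1.0000000000 * 0.3160498040 * 0.3500 / (2 * 1.2247448714) = -1.1849820594
Term 2 = -0.0580 * 23.4200 * 0.9166770956 * 0.6001979602 = -0.7473529953
Term 3 = 0 (no dividend yield, q = 0)
Theta = -1.1849820594 + (-0.7473529953) + (0.0000000000) = -1.932335


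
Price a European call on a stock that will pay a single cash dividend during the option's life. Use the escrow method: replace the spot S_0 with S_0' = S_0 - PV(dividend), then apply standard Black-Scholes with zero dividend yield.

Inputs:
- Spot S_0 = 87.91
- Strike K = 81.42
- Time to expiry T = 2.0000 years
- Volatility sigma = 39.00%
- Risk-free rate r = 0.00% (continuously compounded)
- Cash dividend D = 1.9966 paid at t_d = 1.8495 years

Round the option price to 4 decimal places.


PV(D) = D * exp(-r * t_d) = 1.9966 * 1.00000000 = 1.99660000
S_0' = S_0 - PV(D) = 87.9100 - 1.99660000 = 85.91340000
d1 = (ln(S_0'/K) + (r + sigma^2/2)*T) / (sigma*sqrt(T)) = 0.37316902
d2 = d1 - sigma*sqrt(T) = -0.17837427
exp(-rT) = 1.00000000
N(d1) = 0.64548867; N(d2) = 0.42921453
C = S_0' * N(d1) - K * exp(-rT) * N(d2) = 85.91340000 * 0.64548867 - 81.4200 * 1.00000000 * 0.42921453 = 20.5095

Answer: Price = 20.5095


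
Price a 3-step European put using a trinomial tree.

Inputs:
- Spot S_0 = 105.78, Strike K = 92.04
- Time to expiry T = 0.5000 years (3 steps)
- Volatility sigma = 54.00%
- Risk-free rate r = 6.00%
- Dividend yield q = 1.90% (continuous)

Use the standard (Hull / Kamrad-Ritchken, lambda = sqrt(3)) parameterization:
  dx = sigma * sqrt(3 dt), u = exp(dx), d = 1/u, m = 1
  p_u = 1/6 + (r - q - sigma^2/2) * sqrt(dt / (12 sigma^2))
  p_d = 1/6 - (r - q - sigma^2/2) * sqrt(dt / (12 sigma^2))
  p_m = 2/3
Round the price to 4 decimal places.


dt = T/N = 0.166667; dx = sigma*sqrt(3*dt) = 0.381838
u = exp(dx) = 1.464974; d = 1/u = 0.682606
p_u = 0.143795, p_m = 0.666667, p_d = 0.189539
Discount per step: exp(-r*dt) = 0.990050
Stock lattice S(k, j) with j the centered position index:
  k=0: S(0,+0) = 105.7800
  k=1: S(1,-1) = 72.2060; S(1,+0) = 105.7800; S(1,+1) = 154.9650
  k=2: S(2,-2) = 49.2883; S(2,-1) = 72.2060; S(2,+0) = 105.7800; S(2,+1) = 154.9650; S(2,+2) = 227.0197
  k=3: S(3,-3) = 33.6445; S(3,-2) = 49.2883; S(3,-1) = 72.2060; S(3,+0) = 105.7800; S(3,+1) = 154.9650; S(3,+2) = 227.0197; S(3,+3) = 332.5780
Terminal payoffs V(N, j) = max(K - S_T, 0):
  V(3,-3) = 58.395538; V(3,-2) = 42.751729; V(3,-1) = 19.833952; V(3,+0) = 0.000000; V(3,+1) = 0.000000; V(3,+2) = 0.000000; V(3,+3) = 0.000000
Backward induction: V(k, j) = exp(-r*dt) * [p_u * V(k+1, j+1) + p_m * V(k+1, j) + p_d * V(k+1, j-1)]
  V(2,-2) = exp(-r*dt) * [p_u*19.833952 + p_m*42.751729 + p_d*58.395538] = 41.999276
  V(2,-1) = exp(-r*dt) * [p_u*0.000000 + p_m*19.833952 + p_d*42.751729] = 21.113540
  V(2,+0) = exp(-r*dt) * [p_u*0.000000 + p_m*0.000000 + p_d*19.833952] = 3.721892
  V(2,+1) = exp(-r*dt) * [p_u*0.000000 + p_m*0.000000 + p_d*0.000000] = 0.000000
  V(2,+2) = exp(-r*dt) * [p_u*0.000000 + p_m*0.000000 + p_d*0.000000] = 0.000000
  V(1,-1) = exp(-r*dt) * [p_u*3.721892 + p_m*21.113540 + p_d*41.999276] = 22.346774
  V(1,+0) = exp(-r*dt) * [p_u*0.000000 + p_m*3.721892 + p_d*21.113540] = 6.418583
  V(1,+1) = exp(-r*dt) * [p_u*0.000000 + p_m*0.000000 + p_d*3.721892] = 0.698423
  V(0,+0) = exp(-r*dt) * [p_u*0.698423 + p_m*6.418583 + p_d*22.346774] = 8.529338

Answer: Price = V(0,0) = 8.5293


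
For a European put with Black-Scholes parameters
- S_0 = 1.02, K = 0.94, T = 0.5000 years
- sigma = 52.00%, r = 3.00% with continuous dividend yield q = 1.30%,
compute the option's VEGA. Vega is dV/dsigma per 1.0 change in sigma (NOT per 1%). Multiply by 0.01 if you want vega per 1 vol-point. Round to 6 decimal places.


d1 = 0.4290996756; d2 = 0.0614041494
phi(d1) = 0.3638542881; exp(-qT) = 0.9935210793; exp(-rT) = 0.9851119396
Vega = S * exp(-qT) * phi(d1) * sqrt(T) = 1.0200 * 0.9935210793 * 0.3638542881 * 0.7071067812 = 0.260729

Answer: Vega = 0.260729


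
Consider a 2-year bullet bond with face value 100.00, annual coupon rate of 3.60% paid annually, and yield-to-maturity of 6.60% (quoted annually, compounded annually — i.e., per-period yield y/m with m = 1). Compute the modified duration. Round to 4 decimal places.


Coupon per period c = face * coupon_rate / m = 3.600000
Periods per year m = 1; per-period yield y/m = 0.066000
Number of cashflows N = 2
Cashflows (t years, CF_t, discount factor 1/(1+y/m)^(m*t), PV):
  t = 1.0000: CF_t = 3.600000, DF = 0.938086, PV = 3.377111
  t = 2.0000: CF_t = 103.600000, DF = 0.880006, PV = 91.168613
Price P = sum_t PV_t = 94.545723
First compute Macaulay numerator sum_t t * PV_t:
  t * PV_t at t = 1.0000: 3.377111
  t * PV_t at t = 2.0000: 182.337225
Macaulay duration D = 185.714336 / 94.545723 = 1.964281
Modified duration = D / (1 + y/m) = 1.964281 / (1 + 0.066000) = 1.842665

Answer: Modified duration = 1.8427


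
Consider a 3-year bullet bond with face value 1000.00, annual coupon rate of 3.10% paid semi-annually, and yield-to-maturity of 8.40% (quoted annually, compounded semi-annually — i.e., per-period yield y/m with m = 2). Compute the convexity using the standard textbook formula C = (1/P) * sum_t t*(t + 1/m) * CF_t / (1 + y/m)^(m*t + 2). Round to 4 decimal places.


Coupon per period c = face * coupon_rate / m = 15.500000
Periods per year m = 2; per-period yield y/m = 0.042000
Number of cashflows N = 6
Cashflows (t years, CF_t, discount factor 1/(1+y/m)^(m*t), PV):
  t = 0.5000: CF_t = 15.500000, DF = 0.959693, PV = 14.875240
  t = 1.0000: CF_t = 15.500000, DF = 0.921010, PV = 14.275662
  t = 1.5000: CF_t = 15.500000, DF = 0.883887, PV = 13.700252
  t = 2.0000: CF_t = 15.500000, DF = 0.848260, PV = 13.148034
  t = 2.5000: CF_t = 15.500000, DF = 0.814069, PV = 12.618075
  t = 3.0000: CF_t = 1015.500000, DF = 0.781257, PV = 793.366053
Price P = sum_t PV_t = 861.983316
Convexity numerator sum_t t*(t + 1/m) * CF_t / (1+y/m)^(m*t + 2):
  t = 0.5000: term = 6.850126
  t = 1.0000: term = 19.722051
  t = 1.5000: term = 37.854225
  t = 2.0000: term = 60.547385
  t = 2.5000: term = 87.160343
  t = 3.0000: term = 7672.333547
Convexity = (1/P) * sum = 7884.467676 / 861.983316 = 9.146891

Answer: Convexity = 9.1469


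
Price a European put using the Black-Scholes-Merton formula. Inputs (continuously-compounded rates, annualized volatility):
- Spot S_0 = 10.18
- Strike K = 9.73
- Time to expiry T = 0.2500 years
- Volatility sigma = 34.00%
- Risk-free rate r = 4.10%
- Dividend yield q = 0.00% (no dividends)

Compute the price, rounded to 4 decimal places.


d1 = (ln(S/K) + (r - q + 0.5*sigma^2) * T) / (sigma * sqrt(T)) = 0.41124185
d2 = d1 - sigma * sqrt(T) = 0.24124185
exp(-rT) = 0.98980235; exp(-qT) = 1.00000000
P = K * exp(-rT) * N(-d2) - S_0 * exp(-qT) * N(-d1)
N(-d1) = 0.34044760; N(-d2) = 0.40468384
P = 9.7300 * 0.98980235 * 0.40468384 - 10.1800 * 1.00000000 * 0.34044760 = 0.4317

Answer: Price = 0.4317


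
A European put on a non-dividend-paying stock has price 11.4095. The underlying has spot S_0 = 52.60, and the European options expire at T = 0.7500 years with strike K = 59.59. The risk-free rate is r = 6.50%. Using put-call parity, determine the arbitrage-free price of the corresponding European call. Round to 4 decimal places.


Put-call parity: C - P = S_0 * exp(-qT) - K * exp(-rT).
S_0 * exp(-qT) = 52.6000 * 1.00000000 = 52.60000000
K * exp(-rT) = 59.5900 * 0.95241920 = 56.75466041
C = P + S*exp(-qT) - K*exp(-rT)
C = 11.4095 + 52.60000000 - 56.75466041 = 7.2548

Answer: Call price = 7.2548


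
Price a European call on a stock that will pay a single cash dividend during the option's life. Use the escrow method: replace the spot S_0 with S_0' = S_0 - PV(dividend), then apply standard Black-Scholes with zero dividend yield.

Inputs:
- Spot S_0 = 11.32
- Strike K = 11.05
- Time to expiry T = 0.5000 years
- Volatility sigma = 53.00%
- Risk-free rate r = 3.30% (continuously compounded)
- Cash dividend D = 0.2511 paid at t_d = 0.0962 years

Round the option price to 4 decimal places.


PV(D) = D * exp(-r * t_d) = 0.2511 * 0.99683043 = 0.25030412
S_0' = S_0 - PV(D) = 11.3200 - 0.25030412 = 11.06969588
d1 = (ln(S_0'/K) + (r + sigma^2/2)*T) / (sigma*sqrt(T)) = 0.23616258
d2 = d1 - sigma*sqrt(T) = -0.13860401
exp(-rT) = 0.98363538
N(d1) = 0.59334674; N(d2) = 0.44488154
C = S_0' * N(d1) - K * exp(-rT) * N(d2) = 11.06969588 * 0.59334674 - 11.0500 * 0.98363538 * 0.44488154 = 1.7327

Answer: Price = 1.7327


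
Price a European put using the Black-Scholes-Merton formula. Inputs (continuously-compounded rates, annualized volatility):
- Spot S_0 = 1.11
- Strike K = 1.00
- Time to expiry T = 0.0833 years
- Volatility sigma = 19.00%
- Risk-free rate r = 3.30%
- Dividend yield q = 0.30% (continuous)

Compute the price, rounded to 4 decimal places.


d1 = (ln(S/K) + (r - q + 0.5*sigma^2) * T) / (sigma * sqrt(T)) = 1.97607415
d2 = d1 - sigma * sqrt(T) = 1.92123684
exp(-rT) = 0.99725487; exp(-qT) = 0.99975013
P = K * exp(-rT) * N(-d2) - S_0 * exp(-qT) * N(-d1)
N(-d1) = 0.02407319; N(-d2) = 0.02735093
P = 1.0000 * 0.99725487 * 0.02735093 - 1.1100 * 0.99975013 * 0.02407319 = 0.0006

Answer: Price = 0.0006


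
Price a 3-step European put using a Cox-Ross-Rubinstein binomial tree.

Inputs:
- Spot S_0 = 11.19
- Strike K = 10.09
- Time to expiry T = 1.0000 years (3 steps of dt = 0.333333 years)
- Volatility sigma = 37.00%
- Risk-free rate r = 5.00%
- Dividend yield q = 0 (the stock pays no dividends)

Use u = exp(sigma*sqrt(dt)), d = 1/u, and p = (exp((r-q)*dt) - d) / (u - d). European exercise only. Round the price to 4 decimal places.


Answer: Price = V(0,0) = 0.9281

Derivation:
dt = T/N = 0.333333
u = exp(sigma*sqrt(dt)) = 1.238152; d = 1/u = 0.807656
p = (exp((r-q)*dt) - d) / (u - d) = 0.485837
Discount per step: exp(-r*dt) = 0.983471
Stock lattice S(k, i) with i counting down-moves:
  k=0: S(0,0) = 11.1900
  k=1: S(1,0) = 13.8549; S(1,1) = 9.0377
  k=2: S(2,0) = 17.1545; S(2,1) = 11.1900; S(2,2) = 7.2993
  k=3: S(3,0) = 21.2399; S(3,1) = 13.8549; S(3,2) = 9.0377; S(3,3) = 5.8953
Terminal payoffs V(N, i) = max(K - S_T, 0):
  V(3,0) = 0.000000; V(3,1) = 0.000000; V(3,2) = 1.052334; V(3,3) = 4.194663
Backward induction: V(k, i) = exp(-r*dt) * [p * V(k+1, i) + (1-p) * V(k+1, i+1)].
  V(2,0) = exp(-r*dt) * [p*0.000000 + (1-p)*0.000000] = 0.000000
  V(2,1) = exp(-r*dt) * [p*0.000000 + (1-p)*1.052334] = 0.532129
  V(2,2) = exp(-r*dt) * [p*1.052334 + (1-p)*4.194663] = 2.623906
  V(1,0) = exp(-r*dt) * [p*0.000000 + (1-p)*0.532129] = 0.269079
  V(1,1) = exp(-r*dt) * [p*0.532129 + (1-p)*2.623906] = 1.581072
  V(0,0) = exp(-r*dt) * [p*0.269079 + (1-p)*1.581072] = 0.928060
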